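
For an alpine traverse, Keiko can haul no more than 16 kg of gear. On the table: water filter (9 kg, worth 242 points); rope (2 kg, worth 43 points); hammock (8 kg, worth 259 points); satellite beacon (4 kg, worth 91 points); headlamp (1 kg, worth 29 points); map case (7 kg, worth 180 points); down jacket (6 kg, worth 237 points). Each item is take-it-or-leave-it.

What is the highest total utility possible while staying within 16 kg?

A density-first pass picks hammock + headlamp + down jacket — 525 at 15 kg.
Replace headlamp with rope: the trade gains 14 net, giving 539 at 16 kg.
Runner-up hammock + headlamp + down jacket tops out at 525.

539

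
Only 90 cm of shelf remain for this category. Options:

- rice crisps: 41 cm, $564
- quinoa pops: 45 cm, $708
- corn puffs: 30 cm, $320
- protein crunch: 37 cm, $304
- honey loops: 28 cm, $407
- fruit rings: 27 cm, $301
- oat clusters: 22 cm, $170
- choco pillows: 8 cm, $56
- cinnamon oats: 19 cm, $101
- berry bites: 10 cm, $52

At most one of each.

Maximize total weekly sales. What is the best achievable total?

1272

Greedy by ratio would take quinoa pops + honey loops + choco pillows: 81 cm used, total 1171.
Dropping honey loops and choco pillows frees 36 cm; slotting in rice crisps (41 cm) lifts the total to 1272 at 86 cm.
Runner-up quinoa pops + honey loops + choco pillows tops out at 1171.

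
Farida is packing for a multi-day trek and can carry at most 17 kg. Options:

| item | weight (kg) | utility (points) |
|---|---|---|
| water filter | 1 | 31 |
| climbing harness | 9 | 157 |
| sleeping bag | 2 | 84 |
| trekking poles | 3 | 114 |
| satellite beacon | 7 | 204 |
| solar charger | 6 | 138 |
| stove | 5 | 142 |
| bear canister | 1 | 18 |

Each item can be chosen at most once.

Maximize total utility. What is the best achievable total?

Filling by ratio: water filter + sleeping bag + trekking poles + satellite beacon + bear canister for 451, with 3 kg left unused.
The 2 kg tied up in water filter and bear canister is better spent on stove — total rises to 544 (17 kg).
Next best is water filter + sleeping bag + trekking poles + solar charger + stove at 509 (17 kg) — short by 35.

544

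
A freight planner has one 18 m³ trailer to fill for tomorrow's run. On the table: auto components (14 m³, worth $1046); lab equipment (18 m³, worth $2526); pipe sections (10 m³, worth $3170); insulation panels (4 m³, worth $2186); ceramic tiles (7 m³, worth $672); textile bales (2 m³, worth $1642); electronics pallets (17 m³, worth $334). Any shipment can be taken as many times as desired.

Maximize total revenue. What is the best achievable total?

14778

Density check — textile bales 821.00, insulation panels 546.50, pipe sections 317.00, lab equipment 140.33 are the best per m³.
Best packing: 9×textile bales — 18 m³, 14778 total.
No other feasible combination exceeds 14778.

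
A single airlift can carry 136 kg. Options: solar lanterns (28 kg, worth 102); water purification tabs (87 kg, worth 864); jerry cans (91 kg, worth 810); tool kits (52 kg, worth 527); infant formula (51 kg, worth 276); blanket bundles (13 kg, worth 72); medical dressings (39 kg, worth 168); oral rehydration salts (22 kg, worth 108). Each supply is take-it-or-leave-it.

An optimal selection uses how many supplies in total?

The maximum people served within 136 kg is 1044.
For example water purification tabs + blanket bundles + oral rehydration salts achieves it, using 122 kg.
Every optimal selection uses 3 supplies.

3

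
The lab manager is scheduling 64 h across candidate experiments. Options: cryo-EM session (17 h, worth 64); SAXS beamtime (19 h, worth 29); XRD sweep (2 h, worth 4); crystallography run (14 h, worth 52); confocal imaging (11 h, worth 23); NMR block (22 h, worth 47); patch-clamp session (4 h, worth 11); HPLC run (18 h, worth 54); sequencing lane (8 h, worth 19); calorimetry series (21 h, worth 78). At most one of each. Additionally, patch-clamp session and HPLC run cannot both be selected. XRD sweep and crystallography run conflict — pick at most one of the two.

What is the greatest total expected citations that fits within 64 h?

By expected citations per h: cryo-EM session 3.76, crystallography run 3.71, calorimetry series 3.71 lead.
Taking cryo-EM session + crystallography run + patch-clamp session + sequencing lane + calorimetry series: 64 h used, 224 in expected citations.
No other feasible combination exceeds 224.

224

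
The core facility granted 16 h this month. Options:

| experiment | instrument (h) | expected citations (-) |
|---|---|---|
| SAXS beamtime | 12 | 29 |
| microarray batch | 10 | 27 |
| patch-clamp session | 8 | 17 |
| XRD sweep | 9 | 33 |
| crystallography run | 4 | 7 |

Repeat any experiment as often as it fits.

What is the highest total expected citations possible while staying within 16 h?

40

By expected citations per h: XRD sweep 3.67, microarray batch 2.70, SAXS beamtime 2.42 lead.
Best packing: XRD sweep + crystallography run — 13 h, 40 total.
Nothing else within 16 h beats 40.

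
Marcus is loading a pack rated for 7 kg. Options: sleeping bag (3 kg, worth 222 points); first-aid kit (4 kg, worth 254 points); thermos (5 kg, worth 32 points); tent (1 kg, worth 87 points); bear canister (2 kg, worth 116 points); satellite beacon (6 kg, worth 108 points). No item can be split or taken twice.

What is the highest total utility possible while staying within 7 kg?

Ranking by ratio (utility/kg): tent 87.00, sleeping bag 74.00, first-aid kit 63.50, bear canister 58.00.
Filling by ratio: sleeping bag + tent + bear canister for 425, with 1 kg left unused.
Dropping tent and bear canister frees 3 kg; slotting in first-aid kit (4 kg) lifts the total to 476 at 7 kg.

476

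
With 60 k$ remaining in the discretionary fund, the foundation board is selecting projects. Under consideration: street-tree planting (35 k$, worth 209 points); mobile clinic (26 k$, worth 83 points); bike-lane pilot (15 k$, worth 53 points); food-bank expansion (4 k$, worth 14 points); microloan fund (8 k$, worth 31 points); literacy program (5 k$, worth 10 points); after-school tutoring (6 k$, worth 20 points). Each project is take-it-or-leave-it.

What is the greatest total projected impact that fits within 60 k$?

The ratio heuristic lands on street-tree planting + bike-lane pilot + microloan fund (293) but leaves 2 k$ idle.
Dropping microloan fund frees 8 k$; slotting in food-bank expansion + after-school tutoring (10 k$) lifts the total to 296 at 60 k$.
That's the maximum — no swap from here does better than 296.

296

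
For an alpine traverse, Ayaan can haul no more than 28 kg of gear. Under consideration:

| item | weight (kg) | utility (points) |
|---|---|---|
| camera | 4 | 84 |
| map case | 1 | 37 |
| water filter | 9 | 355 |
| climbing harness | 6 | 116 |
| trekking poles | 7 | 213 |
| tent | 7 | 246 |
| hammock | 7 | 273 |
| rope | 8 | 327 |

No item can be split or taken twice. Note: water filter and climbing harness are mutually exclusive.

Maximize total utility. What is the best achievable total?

1039

The ratio heuristic lands on map case + water filter + hammock + rope (992) but leaves 3 kg idle.
Dropping map case frees 1 kg; slotting in camera (4 kg) lifts the total to 1039 at 28 kg.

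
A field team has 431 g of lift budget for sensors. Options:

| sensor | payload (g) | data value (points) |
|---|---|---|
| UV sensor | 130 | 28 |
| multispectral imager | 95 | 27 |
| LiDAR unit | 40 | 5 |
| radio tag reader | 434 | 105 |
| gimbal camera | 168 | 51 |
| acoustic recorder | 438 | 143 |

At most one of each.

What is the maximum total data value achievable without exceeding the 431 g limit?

106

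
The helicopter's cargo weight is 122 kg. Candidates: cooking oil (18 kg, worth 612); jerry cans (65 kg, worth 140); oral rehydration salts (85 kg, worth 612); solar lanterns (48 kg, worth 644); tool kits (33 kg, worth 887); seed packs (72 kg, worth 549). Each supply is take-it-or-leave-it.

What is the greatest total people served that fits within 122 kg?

Ranking by ratio (people served/kg): cooking oil 34.00, tool kits 26.88, solar lanterns 13.42.
The ratio ordering already packs tightly: cooking oil + solar lanterns + tool kits, 99 kg, 2143.

2143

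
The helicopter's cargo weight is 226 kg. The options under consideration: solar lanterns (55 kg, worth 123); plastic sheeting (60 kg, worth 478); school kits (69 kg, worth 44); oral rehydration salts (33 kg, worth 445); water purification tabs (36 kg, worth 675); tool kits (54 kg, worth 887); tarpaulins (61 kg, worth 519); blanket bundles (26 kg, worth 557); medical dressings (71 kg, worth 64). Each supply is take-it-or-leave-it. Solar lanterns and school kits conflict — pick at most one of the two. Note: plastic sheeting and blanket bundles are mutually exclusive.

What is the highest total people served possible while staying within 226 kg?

By people served per kg: blanket bundles 21.42, water purification tabs 18.75, tool kits 16.43 lead.
Oral rehydration salts + water purification tabs + tool kits + tarpaulins + blanket bundles uses 210 of the 226 kg and totals 3083.
The closest alternative, solar lanterns + oral rehydration salts + water purification tabs + tool kits + blanket bundles, reaches only 2687.

3083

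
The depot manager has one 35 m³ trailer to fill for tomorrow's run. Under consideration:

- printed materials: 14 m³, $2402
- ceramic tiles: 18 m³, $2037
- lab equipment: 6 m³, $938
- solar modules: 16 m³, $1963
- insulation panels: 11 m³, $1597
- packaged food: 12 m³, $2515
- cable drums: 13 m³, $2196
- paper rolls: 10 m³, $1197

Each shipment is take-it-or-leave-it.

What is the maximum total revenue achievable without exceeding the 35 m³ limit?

Ranking by ratio (revenue/m³): packaged food 209.58, printed materials 171.57, cable drums 168.92, lab equipment 156.33.
Taking the top-ratio shipments first gives printed materials + lab equipment + packaged food for 5855 (32 m³).
Dropping printed materials and lab equipment frees 20 m³; slotting in cable drums + paper rolls (23 m³) lifts the total to 5908 at 35 m³.
Nothing else within 35 m³ beats 5908.

5908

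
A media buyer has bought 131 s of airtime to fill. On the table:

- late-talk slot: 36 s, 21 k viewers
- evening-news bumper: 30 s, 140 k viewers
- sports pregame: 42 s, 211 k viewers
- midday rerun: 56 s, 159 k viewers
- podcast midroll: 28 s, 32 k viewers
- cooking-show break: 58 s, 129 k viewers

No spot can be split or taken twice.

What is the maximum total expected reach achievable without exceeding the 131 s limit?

Best packing: evening-news bumper + sports pregame + midday rerun — 128 s, 510 total.
Runner-up evening-news bumper + sports pregame + cooking-show break tops out at 480.

510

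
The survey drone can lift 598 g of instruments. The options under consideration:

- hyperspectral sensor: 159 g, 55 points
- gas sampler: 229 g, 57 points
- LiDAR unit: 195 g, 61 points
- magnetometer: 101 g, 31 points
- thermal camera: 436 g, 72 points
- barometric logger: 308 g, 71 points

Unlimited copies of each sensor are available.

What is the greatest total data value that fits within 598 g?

196

By data value per g: hyperspectral sensor 0.35, LiDAR unit 0.31, magnetometer 0.31, gas sampler 0.25 lead.
Taking 3×hyperspectral sensor + magnetometer: 578 g used, 196 in data value.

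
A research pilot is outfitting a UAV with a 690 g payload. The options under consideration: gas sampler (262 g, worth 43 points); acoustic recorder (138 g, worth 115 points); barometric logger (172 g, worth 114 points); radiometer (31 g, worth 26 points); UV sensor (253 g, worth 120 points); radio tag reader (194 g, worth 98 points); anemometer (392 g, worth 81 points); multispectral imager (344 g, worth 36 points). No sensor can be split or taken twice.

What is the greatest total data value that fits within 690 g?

375

Ranking by ratio (data value/g): radiometer 0.84, acoustic recorder 0.83, barometric logger 0.66, radio tag reader 0.51.
The ratio heuristic lands on acoustic recorder + barometric logger + radiometer + radio tag reader (353) but leaves 155 g idle.
Dropping radio tag reader frees 194 g; slotting in UV sensor (253 g) lifts the total to 375 at 594 g.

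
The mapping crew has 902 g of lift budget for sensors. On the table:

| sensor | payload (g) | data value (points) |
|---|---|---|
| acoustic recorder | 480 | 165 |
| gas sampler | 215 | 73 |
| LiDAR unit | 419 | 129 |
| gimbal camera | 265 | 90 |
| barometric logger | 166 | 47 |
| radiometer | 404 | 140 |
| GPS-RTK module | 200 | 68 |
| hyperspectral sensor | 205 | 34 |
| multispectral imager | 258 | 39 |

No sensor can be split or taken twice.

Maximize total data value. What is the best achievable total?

306

Ranking by ratio (data value/g): radiometer 0.35, acoustic recorder 0.34, GPS-RTK module 0.34.
The ratio heuristic lands on acoustic recorder + radiometer (305) but leaves 18 g idle.
The 404 g tied up in radiometer is better spent on gas sampler + GPS-RTK module — total rises to 306 (895 g).
No other feasible combination exceeds 306.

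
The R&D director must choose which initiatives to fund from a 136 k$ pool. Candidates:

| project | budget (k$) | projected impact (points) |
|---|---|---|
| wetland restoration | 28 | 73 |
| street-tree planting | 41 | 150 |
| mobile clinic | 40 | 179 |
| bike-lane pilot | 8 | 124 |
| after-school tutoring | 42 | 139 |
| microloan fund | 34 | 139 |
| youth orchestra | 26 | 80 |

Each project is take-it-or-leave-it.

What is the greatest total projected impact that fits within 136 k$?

595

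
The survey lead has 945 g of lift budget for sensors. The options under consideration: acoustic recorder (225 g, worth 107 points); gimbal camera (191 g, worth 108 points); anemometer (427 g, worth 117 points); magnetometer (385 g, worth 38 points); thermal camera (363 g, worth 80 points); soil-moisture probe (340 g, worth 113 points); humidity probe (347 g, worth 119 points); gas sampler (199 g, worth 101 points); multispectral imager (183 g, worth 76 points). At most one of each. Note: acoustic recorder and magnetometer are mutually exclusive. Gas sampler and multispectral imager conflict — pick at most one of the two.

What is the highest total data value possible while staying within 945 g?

404

Taking acoustic recorder + gimbal camera + soil-moisture probe + multispectral imager: 939 g used, 404 in data value.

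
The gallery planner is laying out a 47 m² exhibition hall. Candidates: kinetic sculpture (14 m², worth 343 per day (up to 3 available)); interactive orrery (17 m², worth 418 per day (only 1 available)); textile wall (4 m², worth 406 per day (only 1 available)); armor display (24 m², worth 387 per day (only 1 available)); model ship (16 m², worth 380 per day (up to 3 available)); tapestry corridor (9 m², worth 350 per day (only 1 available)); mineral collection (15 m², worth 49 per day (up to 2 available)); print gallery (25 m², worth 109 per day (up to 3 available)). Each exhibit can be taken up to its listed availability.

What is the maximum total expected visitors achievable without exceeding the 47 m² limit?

A density-first pass picks kinetic sculpture + interactive orrery + textile wall + tapestry corridor — 1517 at 44 m².
Dropping kinetic sculpture frees 14 m²; slotting in model ship (16 m²) lifts the total to 1554 at 46 m².

1554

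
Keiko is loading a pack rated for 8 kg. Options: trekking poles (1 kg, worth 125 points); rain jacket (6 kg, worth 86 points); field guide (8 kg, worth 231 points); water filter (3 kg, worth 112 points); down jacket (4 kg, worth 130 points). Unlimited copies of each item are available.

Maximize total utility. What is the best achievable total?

1000

By utility per kg: trekking poles 125.00, water filter 37.33, down jacket 32.50 lead.
Taking 8×trekking poles: 8 kg used, 1000 in utility.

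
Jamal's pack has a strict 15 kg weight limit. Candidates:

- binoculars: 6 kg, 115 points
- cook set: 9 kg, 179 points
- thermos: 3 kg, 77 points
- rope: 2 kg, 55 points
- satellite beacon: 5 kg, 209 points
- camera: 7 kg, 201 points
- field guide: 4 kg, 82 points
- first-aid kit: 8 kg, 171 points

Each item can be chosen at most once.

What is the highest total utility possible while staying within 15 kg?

487

Ranking by ratio (utility/kg): satellite beacon 41.80, camera 28.71, rope 27.50, thermos 25.67.
A density-first pass picks rope + satellite beacon + camera — 465 at 14 kg.
Dropping rope frees 2 kg; slotting in thermos (3 kg) lifts the total to 487 at 15 kg.
Runner-up rope + satellite beacon + camera tops out at 465.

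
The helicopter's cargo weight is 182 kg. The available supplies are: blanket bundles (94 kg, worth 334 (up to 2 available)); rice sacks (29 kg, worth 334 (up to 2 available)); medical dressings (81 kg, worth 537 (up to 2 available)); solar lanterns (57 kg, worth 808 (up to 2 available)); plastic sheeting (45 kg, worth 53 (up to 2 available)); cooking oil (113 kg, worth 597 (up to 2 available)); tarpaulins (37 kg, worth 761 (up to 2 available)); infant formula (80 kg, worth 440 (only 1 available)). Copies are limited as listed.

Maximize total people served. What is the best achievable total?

Ranking by ratio (people served/kg): tarpaulins 20.57, solar lanterns 14.18, rice sacks 11.52, medical dressings 6.63.
Filling by ratio: rice sacks + solar lanterns + 2×tarpaulins for 2664, with 22 kg left unused.
Dropping tarpaulins frees 37 kg; slotting in solar lanterns (57 kg) lifts the total to 2711 at 180 kg.
The spare 2 kg is too small for any remaining supply, and no exchange beats 2711.

2711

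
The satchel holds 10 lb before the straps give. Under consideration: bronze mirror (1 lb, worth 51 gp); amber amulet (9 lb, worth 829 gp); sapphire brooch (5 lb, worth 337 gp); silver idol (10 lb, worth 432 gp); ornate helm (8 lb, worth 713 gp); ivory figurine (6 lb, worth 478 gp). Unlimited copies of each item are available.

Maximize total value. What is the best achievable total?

880

Best packing: bronze mirror + amber amulet — 10 lb, 880 total.
No other feasible combination exceeds 880.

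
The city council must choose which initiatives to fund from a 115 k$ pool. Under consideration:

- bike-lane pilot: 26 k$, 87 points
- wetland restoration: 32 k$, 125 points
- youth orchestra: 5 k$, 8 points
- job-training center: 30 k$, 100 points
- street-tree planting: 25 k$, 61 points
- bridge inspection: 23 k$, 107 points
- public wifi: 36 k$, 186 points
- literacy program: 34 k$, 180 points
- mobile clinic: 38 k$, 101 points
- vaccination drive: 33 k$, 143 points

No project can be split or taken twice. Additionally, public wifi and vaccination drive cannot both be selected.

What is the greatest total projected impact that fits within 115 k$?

Density check — literacy program 5.29, public wifi 5.17, bridge inspection 4.65, vaccination drive 4.33 are the best per k$.
Filling by ratio: youth orchestra + bridge inspection + public wifi + literacy program for 481, with 17 k$ left unused.
Replace youth orchestra and public wifi with bike-lane pilot + wetland restoration: the trade gains 18 net, giving 499 at 115 k$.
Nothing else feasible within 115 k$ beats 499.

499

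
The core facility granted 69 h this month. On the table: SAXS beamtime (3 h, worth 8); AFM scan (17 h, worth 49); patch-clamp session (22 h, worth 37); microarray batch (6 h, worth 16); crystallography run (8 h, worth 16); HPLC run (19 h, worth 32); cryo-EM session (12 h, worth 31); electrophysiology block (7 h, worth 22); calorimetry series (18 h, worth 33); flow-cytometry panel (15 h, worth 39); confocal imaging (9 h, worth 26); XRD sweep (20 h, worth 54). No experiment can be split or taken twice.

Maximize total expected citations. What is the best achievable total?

191

Ranking by ratio (expected citations/h): electrophysiology block 3.14, confocal imaging 2.89, AFM scan 2.88, XRD sweep 2.70.
Greedy by ratio would take SAXS beamtime + AFM scan + microarray batch + electrophysiology block + confocal imaging + XRD sweep: 62 h used, total 175.
The 20 h tied up in XRD sweep is better spent on cryo-EM session + flow-cytometry panel — total rises to 191 (69 h).
That's the maximum — no swap from here does better than 191.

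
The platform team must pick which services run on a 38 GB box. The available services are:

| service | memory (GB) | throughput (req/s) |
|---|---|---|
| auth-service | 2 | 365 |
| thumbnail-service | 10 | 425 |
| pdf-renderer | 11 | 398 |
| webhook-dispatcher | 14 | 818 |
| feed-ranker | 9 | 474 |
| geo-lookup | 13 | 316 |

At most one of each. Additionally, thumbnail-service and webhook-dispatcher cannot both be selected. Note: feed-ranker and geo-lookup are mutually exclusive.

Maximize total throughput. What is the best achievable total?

2055

Density check — auth-service 182.50, webhook-dispatcher 58.43, feed-ranker 52.67 are the best per GB.
Taking auth-service + pdf-renderer + webhook-dispatcher + feed-ranker: 36 GB used, 2055 in throughput.
An exhaustive check of the 64 subsets confirms 2055.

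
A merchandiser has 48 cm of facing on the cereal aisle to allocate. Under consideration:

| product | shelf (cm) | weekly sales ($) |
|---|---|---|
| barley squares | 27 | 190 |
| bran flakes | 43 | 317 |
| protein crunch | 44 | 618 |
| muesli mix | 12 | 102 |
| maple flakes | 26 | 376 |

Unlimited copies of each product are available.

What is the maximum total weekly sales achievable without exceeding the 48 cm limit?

A density-first pass picks muesli mix + maple flakes — 478 at 38 cm.
The 38 cm tied up in muesli mix and maple flakes is better spent on protein crunch — total rises to 618 (44 cm).
The spare 4 cm is too small for any remaining product, and no exchange beats 618.

618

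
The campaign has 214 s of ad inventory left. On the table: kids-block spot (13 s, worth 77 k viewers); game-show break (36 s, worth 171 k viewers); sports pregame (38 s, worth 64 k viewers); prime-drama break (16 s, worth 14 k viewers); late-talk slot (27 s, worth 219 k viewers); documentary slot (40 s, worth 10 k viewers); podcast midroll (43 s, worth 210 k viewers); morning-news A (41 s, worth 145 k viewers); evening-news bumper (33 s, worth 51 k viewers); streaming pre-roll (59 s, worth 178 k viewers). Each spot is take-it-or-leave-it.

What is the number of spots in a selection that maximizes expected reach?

Best achievable expected reach is 923.
game-show break + late-talk slot + podcast midroll + morning-news A + streaming pre-roll hits 923 at 206 s.
Every optimal selection uses 5 spots.

5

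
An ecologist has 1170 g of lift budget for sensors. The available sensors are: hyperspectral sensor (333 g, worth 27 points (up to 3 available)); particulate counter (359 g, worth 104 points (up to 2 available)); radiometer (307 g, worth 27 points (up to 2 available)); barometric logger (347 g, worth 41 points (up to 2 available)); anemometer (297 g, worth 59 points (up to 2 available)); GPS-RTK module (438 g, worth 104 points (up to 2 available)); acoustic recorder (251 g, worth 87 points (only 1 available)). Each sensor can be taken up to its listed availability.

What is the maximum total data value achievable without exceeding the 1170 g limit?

312

Greedy by ratio would take 2×particulate counter + acoustic recorder: 969 g used, total 295.
Replace acoustic recorder with GPS-RTK module: the trade gains 17 net, giving 312 at 1156 g.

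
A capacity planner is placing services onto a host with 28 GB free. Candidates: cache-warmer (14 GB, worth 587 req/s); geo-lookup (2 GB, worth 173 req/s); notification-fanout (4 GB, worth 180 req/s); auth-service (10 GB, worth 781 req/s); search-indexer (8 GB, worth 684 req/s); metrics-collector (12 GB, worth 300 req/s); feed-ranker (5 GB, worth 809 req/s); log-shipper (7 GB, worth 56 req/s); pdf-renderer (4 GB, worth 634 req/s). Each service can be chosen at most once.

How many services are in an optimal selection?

4

Optimal total is 2908.
For example auth-service + search-indexer + feed-ranker + pdf-renderer achieves it, using 27 GB.
Any selection reaching 2908 contains exactly 4 services.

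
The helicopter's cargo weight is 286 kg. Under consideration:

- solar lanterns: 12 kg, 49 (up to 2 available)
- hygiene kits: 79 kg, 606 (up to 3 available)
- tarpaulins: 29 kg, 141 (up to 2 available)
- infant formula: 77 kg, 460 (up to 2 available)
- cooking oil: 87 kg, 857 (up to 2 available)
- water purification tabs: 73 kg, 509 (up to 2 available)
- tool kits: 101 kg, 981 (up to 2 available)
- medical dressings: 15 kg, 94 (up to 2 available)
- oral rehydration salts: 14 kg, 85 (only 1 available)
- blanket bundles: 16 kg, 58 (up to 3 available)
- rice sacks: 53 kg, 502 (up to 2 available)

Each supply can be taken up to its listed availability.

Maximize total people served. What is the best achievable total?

2718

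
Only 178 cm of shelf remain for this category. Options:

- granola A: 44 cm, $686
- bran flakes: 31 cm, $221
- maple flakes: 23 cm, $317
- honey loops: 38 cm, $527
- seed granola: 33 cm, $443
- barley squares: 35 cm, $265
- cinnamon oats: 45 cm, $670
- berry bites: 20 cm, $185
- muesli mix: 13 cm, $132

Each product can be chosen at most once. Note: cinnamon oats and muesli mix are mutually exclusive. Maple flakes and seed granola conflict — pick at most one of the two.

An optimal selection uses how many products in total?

5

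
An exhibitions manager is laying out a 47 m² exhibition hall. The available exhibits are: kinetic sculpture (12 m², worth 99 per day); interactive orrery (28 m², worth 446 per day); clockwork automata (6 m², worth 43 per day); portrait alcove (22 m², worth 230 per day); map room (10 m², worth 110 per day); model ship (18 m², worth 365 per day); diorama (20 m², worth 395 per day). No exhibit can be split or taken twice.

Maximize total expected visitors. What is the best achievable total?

A density-first pass picks clockwork automata + model ship + diorama — 803 at 44 m².
The 26 m² tied up in clockwork automata and diorama is better spent on interactive orrery — total rises to 811 (46 m²).
The closest alternative, clockwork automata + model ship + diorama, reaches only 803.

811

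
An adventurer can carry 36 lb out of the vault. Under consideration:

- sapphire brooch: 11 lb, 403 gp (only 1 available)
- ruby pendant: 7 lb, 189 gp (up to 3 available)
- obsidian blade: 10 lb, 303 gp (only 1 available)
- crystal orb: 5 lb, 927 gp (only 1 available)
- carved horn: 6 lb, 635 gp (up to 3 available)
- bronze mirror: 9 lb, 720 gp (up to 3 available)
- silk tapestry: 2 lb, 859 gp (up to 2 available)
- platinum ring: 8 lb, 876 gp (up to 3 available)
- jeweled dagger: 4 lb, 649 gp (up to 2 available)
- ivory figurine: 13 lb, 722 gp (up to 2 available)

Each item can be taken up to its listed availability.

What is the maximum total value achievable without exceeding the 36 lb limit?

5848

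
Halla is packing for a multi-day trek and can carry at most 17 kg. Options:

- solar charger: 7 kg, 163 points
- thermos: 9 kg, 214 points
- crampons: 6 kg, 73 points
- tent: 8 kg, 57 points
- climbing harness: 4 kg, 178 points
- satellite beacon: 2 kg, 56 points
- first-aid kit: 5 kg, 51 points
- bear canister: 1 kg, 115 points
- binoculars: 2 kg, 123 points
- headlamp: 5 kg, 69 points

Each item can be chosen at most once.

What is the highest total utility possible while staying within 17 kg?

Best packing: solar charger + climbing harness + satellite beacon + bear canister + binoculars — 16 kg, 635 total.
Runner-up thermos + climbing harness + bear canister + binoculars tops out at 630.

635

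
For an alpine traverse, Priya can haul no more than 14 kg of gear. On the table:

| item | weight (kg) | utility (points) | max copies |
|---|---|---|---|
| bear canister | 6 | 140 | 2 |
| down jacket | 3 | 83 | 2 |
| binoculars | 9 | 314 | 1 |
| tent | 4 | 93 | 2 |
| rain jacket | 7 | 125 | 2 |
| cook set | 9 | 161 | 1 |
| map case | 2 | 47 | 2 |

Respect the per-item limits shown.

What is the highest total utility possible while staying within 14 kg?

444

The ratio ordering already packs tightly: down jacket + binoculars + map case, 14 kg, 444.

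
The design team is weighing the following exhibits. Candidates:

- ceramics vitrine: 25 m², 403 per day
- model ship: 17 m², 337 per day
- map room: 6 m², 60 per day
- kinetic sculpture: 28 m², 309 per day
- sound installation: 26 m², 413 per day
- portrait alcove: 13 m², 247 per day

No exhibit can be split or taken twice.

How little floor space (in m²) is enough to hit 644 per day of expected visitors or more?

36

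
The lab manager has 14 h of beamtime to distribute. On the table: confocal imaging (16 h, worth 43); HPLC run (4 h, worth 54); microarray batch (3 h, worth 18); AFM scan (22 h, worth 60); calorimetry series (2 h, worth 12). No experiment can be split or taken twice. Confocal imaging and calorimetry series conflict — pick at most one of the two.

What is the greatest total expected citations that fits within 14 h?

The ratio ordering already packs tightly: HPLC run + microarray batch + calorimetry series, 9 h, 84.

84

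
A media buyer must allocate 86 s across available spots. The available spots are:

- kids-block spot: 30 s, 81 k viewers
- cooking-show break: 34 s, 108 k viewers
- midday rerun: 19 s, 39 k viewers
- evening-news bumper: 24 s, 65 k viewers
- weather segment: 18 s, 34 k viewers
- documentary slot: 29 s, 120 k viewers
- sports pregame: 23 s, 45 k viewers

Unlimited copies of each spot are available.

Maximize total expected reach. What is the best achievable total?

Taking evening-news bumper + 2×documentary slot: 82 s used, 305 in expected reach.
No other feasible combination exceeds 305.

305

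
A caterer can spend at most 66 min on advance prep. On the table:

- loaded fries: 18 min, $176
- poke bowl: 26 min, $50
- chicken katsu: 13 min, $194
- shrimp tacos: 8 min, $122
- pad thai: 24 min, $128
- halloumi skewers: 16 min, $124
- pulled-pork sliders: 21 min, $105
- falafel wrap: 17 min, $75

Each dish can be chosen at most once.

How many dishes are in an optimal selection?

4

The maximum profit within 66 min is 620.
For example loaded fries + chicken katsu + shrimp tacos + pad thai achieves it, using 63 min.
Any selection reaching 620 contains exactly 4 dishes.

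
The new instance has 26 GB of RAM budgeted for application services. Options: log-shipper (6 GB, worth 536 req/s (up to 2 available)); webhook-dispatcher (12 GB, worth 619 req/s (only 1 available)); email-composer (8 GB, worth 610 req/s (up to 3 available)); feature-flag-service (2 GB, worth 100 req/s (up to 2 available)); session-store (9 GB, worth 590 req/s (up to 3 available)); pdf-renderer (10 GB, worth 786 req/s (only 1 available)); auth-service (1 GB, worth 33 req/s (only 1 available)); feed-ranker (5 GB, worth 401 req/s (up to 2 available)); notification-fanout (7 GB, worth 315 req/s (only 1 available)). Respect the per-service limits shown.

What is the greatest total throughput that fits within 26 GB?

2124

Greedy by ratio would take 2×log-shipper + 2×feature-flag-service + 2×feed-ranker: 26 GB used, total 2074.
The 10 GB tied up in log-shipper and 2×feature-flag-service is better spent on pdf-renderer — total rises to 2124 (26 GB).
Nothing else within 26 GB beats 2124.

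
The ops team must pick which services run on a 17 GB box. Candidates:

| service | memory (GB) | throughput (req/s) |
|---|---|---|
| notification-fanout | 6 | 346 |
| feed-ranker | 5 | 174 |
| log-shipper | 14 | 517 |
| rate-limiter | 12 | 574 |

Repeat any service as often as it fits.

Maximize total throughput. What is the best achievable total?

866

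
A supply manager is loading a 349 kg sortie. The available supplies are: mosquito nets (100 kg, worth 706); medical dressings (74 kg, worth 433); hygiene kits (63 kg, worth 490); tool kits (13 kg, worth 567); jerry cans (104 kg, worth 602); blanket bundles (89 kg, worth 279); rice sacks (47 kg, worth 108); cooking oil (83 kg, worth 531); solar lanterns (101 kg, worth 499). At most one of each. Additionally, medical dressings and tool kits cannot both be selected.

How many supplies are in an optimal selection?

5

Optimal total is 2573.
For example mosquito nets + hygiene kits + tool kits + blanket bundles + cooking oil achieves it, using 348 kg.
Every optimal selection uses 5 supplies.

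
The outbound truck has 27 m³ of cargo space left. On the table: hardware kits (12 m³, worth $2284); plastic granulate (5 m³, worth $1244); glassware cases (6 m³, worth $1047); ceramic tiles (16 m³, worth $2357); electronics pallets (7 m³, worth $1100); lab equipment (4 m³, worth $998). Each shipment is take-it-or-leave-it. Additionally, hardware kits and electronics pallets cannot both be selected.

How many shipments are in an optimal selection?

4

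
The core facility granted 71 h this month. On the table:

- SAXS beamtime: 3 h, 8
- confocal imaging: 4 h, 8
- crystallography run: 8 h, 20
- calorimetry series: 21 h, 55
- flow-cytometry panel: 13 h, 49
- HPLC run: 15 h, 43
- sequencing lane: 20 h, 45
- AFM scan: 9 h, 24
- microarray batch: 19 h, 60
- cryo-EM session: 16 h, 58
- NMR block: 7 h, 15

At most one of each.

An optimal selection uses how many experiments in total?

5

Optimal total is 230.
crystallography run + flow-cytometry panel + HPLC run + microarray batch + cryo-EM session hits 230 at 71 h.
Any selection reaching 230 contains exactly 5 experiments.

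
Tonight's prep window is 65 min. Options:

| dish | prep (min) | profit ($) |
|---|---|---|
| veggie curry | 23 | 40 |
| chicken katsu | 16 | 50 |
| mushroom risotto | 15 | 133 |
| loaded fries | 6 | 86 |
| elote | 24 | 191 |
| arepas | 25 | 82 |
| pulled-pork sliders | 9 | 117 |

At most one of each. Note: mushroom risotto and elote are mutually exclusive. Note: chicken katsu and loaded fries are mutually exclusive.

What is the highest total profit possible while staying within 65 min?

476

Best packing: loaded fries + elote + arepas + pulled-pork sliders — 64 min, 476 total.
Runner-up veggie curry + loaded fries + elote + pulled-pork sliders tops out at 434.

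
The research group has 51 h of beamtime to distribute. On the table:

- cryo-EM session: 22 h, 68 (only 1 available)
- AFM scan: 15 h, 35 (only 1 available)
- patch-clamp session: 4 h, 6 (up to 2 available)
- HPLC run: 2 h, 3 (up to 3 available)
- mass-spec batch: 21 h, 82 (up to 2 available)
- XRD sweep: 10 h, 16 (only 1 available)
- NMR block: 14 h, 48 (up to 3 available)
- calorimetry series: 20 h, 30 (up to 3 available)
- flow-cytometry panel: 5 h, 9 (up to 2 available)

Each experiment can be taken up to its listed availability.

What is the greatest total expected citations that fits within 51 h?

181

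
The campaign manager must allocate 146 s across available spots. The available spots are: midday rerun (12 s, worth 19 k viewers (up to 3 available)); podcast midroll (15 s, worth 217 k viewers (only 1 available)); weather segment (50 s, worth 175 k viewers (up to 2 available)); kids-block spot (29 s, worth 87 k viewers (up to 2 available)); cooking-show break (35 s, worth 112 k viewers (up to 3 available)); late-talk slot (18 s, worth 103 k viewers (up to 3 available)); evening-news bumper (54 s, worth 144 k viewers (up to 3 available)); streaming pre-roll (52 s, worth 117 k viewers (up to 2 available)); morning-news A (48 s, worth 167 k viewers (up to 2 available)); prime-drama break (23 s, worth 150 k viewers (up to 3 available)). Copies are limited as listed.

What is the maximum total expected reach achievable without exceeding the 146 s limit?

The ratio ordering already packs tightly: podcast midroll + 3×late-talk slot + 3×prime-drama break, 138 s, 976.
The spare 8 s is too small for any remaining spot, and no exchange beats 976.

976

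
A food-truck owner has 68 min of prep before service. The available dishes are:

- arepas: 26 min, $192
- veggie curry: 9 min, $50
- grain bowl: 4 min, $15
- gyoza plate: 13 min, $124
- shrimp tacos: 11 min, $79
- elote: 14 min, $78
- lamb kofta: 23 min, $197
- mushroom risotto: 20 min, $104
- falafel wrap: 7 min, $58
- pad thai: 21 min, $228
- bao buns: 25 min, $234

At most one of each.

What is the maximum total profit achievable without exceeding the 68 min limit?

644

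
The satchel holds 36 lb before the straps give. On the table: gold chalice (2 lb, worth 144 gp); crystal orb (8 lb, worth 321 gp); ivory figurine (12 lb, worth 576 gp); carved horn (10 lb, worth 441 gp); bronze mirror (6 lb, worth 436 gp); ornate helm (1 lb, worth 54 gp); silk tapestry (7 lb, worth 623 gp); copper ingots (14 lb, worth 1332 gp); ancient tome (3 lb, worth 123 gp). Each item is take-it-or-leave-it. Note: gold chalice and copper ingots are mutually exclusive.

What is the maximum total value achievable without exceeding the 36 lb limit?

2766

By value per lb: copper ingots 95.14, silk tapestry 89.00, bronze mirror 72.67 lead.
Taking crystal orb + bronze mirror + ornate helm + silk tapestry + copper ingots: 36 lb used, 2766 in value.
Next best is crystal orb + bronze mirror + silk tapestry + copper ingots at 2712 (35 lb) — short by 54.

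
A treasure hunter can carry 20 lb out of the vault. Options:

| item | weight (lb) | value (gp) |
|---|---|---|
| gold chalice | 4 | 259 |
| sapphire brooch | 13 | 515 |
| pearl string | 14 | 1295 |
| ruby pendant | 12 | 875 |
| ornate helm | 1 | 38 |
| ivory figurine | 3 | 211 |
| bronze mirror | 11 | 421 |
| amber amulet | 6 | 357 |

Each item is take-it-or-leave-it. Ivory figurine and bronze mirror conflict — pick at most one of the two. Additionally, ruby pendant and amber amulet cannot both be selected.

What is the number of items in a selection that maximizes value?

Optimal total is 1652.
One optimal bundle: pearl string + amber amulet (20 lb).
Any selection reaching 1652 contains exactly 2 items.

2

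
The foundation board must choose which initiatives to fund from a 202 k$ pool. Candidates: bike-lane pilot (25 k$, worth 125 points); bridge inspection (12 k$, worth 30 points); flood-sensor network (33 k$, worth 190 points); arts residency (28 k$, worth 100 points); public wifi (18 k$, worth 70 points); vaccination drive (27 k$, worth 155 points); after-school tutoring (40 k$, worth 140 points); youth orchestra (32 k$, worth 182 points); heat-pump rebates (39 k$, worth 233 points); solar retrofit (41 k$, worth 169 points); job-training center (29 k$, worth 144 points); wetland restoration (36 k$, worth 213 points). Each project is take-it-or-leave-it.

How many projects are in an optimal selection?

6

The maximum projected impact within 202 k$ is 1117.
One optimal bundle: flood-sensor network + vaccination drive + youth orchestra + heat-pump rebates + job-training center + wetland restoration (196 k$).
Every optimal selection uses 6 projects.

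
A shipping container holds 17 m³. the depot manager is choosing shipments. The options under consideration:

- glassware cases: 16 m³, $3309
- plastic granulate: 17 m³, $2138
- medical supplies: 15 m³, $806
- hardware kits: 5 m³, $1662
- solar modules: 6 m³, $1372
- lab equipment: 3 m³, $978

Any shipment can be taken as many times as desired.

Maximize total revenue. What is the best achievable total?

5574

The ratio heuristic lands on 3×hardware kits (4986) but leaves 2 m³ idle.
Dropping 2×hardware kits frees 10 m³; slotting in 4×lab equipment (12 m³) lifts the total to 5574 at 17 m³.
That's the maximum — no swap from here does better than 5574.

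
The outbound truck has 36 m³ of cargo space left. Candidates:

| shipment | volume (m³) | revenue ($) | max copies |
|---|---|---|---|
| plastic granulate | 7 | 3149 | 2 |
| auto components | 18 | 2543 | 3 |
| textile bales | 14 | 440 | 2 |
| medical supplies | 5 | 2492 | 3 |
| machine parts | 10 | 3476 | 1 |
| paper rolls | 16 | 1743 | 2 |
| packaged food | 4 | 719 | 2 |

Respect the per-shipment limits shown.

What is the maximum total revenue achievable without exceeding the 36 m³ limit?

14820

Taking the top-ratio shipments first gives 2×plastic granulate + 3×medical supplies + packaged food for 14493 (33 m³).
Dropping plastic granulate frees 7 m³; slotting in machine parts (10 m³) lifts the total to 14820 at 36 m³.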